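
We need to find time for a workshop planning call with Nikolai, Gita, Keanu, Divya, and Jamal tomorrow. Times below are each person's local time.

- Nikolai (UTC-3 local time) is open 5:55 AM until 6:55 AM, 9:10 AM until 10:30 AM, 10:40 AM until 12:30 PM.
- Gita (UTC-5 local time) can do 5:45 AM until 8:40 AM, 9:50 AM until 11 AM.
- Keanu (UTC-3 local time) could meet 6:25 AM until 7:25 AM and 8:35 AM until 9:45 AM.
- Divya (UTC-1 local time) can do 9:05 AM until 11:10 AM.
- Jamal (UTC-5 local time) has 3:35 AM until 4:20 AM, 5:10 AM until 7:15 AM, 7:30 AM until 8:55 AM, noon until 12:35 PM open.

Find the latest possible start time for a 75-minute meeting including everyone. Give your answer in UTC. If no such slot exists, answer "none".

Nikolai in UTC: 08:55-09:55, 12:10-13:30, 13:40-15:30 (add 3h to convert from UTC-3).
Gita in UTC: 10:45-13:40, 14:50-16:00 (add 5h to convert from UTC-5).
Keanu in UTC: 09:25-10:25, 11:35-12:45 (add 3h to convert from UTC-3).
Divya in UTC: 10:05-12:10 (add 1h to convert from UTC-1).
Jamal in UTC: 08:35-09:20, 10:10-12:15, 12:30-13:55, 17:00-17:35 (add 5h to convert from UTC-5).
Nikolai ∩ Gita: 12:10-13:30, 14:50-15:30.
Nikolai ∩ Gita ∩ Keanu: 12:10-12:45.
Nikolai ∩ Gita ∩ Keanu ∩ Divya: ∅.
Nikolai ∩ Gita ∩ Keanu ∩ Divya ∩ Jamal: ∅.
There is no time when everyone is free.
No common window is at least 75 minutes long.

none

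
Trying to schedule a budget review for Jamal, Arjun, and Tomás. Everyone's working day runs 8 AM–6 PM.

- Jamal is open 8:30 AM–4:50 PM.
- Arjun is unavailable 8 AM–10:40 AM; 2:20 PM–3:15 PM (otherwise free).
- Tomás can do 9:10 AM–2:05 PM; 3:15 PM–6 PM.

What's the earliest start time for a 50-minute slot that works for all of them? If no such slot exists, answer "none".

Jamal free: 08:30-16:50.
Arjun free: 10:40-14:20, 15:15-18:00 (invert busy blocks within the working day).
Tomás free: 09:10-14:05, 15:15-18:00.
Jamal ∩ Arjun: 10:40-14:20, 15:15-16:50.
Jamal ∩ Arjun ∩ Tomás: 10:40-14:05, 15:15-16:50.
So the common availability across everyone is 10:40-14:05, 15:15-16:50.
The first common window of at least 50 minutes is 10:40-14:05, so the earliest start is 10:40.

10:40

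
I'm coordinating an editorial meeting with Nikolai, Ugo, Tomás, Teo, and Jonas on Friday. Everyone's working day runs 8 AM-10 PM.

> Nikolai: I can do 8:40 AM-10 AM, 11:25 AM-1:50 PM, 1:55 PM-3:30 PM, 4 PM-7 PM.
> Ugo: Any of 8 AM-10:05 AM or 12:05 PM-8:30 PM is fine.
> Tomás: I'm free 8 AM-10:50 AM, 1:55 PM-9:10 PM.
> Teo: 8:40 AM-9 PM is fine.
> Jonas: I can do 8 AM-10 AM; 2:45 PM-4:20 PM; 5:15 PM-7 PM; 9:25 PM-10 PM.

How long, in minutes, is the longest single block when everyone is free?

Nikolai ∩ Ugo: 08:40-10:00, 12:05-13:50, 13:55-15:30, 16:00-19:00.
Nikolai ∩ Ugo ∩ Tomás: 08:40-10:00, 13:55-15:30, 16:00-19:00.
Nikolai ∩ Ugo ∩ Tomás ∩ Teo: 08:40-10:00, 13:55-15:30, 16:00-19:00.
Nikolai ∩ Ugo ∩ Tomás ∩ Teo ∩ Jonas: 08:40-10:00, 14:45-15:30, 16:00-16:20, 17:15-19:00.
The longest is 17:15-19:00 at 105 minutes.

105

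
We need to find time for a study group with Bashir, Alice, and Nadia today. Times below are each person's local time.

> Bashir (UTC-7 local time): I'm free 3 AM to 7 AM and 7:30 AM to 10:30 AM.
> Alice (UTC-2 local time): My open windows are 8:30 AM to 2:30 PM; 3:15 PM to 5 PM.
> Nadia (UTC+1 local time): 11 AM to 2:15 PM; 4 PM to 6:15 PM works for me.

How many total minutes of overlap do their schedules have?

Bashir in UTC: 10:00-14:00, 14:30-17:30 (add 7h to convert from UTC-7).
Alice in UTC: 10:30-16:30, 17:15-19:00 (add 2h to convert from UTC-2).
Nadia in UTC: 10:00-13:15, 15:00-17:15 (subtract 1h to convert from UTC+1).
Bashir ∩ Alice: 10:30-14:00, 14:30-16:30, 17:15-17:30.
Bashir ∩ Alice ∩ Nadia: 10:30-13:15, 15:00-16:30.
Summing the common windows: 165 + 90 = 255 minutes.

255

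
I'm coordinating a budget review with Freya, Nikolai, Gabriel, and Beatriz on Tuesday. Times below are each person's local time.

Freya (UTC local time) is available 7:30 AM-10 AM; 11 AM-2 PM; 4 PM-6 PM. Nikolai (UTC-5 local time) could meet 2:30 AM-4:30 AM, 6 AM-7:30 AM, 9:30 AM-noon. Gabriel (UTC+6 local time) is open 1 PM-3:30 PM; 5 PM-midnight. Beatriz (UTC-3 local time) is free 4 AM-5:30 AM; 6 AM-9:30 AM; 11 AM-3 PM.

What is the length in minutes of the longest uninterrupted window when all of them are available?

Freya in UTC: 07:30-10:00, 11:00-14:00, 16:00-18:00.
Nikolai in UTC: 07:30-09:30, 11:00-12:30, 14:30-17:00 (add 5h to convert from UTC-5).
Gabriel in UTC: 07:00-09:30, 11:00-18:00 (subtract 6h to convert from UTC+6).
Beatriz in UTC: 07:00-08:30, 09:00-12:30, 14:00-18:00 (add 3h to convert from UTC-3).
Freya ∩ Nikolai: 07:30-09:30, 11:00-12:30, 16:00-17:00.
Freya ∩ Nikolai ∩ Gabriel: 07:30-09:30, 11:00-12:30, 16:00-17:00.
Freya ∩ Nikolai ∩ Gabriel ∩ Beatriz: 07:30-08:30, 09:00-09:30, 11:00-12:30, 16:00-17:00.
So the common availability across everyone is 07:30-08:30, 09:00-09:30, 11:00-12:30, 16:00-17:00.
The longest is 11:00-12:30 at 90 minutes.

90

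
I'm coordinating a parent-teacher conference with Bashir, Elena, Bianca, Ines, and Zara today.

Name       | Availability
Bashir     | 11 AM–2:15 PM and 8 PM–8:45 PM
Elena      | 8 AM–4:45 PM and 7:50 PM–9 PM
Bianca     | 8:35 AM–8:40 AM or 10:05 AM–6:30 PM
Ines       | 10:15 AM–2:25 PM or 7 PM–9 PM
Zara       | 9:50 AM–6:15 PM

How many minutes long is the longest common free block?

Bashir ∩ Elena: 11:00-14:15, 20:00-20:45.
Bashir ∩ Elena ∩ Bianca: 11:00-14:15.
Bashir ∩ Elena ∩ Bianca ∩ Ines: 11:00-14:15.
Bashir ∩ Elena ∩ Bianca ∩ Ines ∩ Zara: 11:00-14:15.
So the common availability across everyone is 11:00-14:15.
The longest is 11:00-14:15 at 195 minutes.

195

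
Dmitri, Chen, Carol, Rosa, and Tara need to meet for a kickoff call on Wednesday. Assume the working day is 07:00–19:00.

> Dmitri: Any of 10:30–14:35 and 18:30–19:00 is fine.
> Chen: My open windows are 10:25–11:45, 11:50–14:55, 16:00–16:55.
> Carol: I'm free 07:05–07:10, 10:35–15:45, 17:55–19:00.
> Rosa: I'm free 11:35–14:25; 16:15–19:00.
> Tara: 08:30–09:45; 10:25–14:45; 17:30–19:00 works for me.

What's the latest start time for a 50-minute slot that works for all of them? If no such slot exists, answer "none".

13:35

Dmitri ∩ Chen: 10:30-11:45, 11:50-14:35.
Dmitri ∩ Chen ∩ Carol: 10:35-11:45, 11:50-14:35.
Dmitri ∩ Chen ∩ Carol ∩ Rosa: 11:35-11:45, 11:50-14:25.
Dmitri ∩ Chen ∩ Carol ∩ Rosa ∩ Tara: 11:35-11:45, 11:50-14:25.
The last common window of at least 50 minutes is 11:50-14:25; a 50-minute meeting can start as late as 13:35 and still end by 14:25.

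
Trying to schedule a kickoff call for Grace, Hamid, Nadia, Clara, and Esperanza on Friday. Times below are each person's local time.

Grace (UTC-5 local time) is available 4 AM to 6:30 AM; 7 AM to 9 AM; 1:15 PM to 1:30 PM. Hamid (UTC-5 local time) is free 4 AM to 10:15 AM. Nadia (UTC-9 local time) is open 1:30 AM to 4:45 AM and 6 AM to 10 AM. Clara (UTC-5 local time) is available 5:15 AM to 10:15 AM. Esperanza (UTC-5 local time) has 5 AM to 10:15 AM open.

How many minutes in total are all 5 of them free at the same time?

Grace in UTC: 09:00-11:30, 12:00-14:00, 18:15-18:30 (add 5h to convert from UTC-5).
Hamid in UTC: 09:00-15:15 (add 5h to convert from UTC-5).
Nadia in UTC: 10:30-13:45, 15:00-19:00 (add 9h to convert from UTC-9).
Clara in UTC: 10:15-15:15 (add 5h to convert from UTC-5).
Esperanza in UTC: 10:00-15:15 (add 5h to convert from UTC-5).
Grace ∩ Hamid: 09:00-11:30, 12:00-14:00.
Grace ∩ Hamid ∩ Nadia: 10:30-11:30, 12:00-13:45.
Grace ∩ Hamid ∩ Nadia ∩ Clara: 10:30-11:30, 12:00-13:45.
Grace ∩ Hamid ∩ Nadia ∩ Clara ∩ Esperanza: 10:30-11:30, 12:00-13:45.
So the common availability across everyone is 10:30-11:30, 12:00-13:45.
Summing the common windows: 60 + 105 = 165 minutes.

165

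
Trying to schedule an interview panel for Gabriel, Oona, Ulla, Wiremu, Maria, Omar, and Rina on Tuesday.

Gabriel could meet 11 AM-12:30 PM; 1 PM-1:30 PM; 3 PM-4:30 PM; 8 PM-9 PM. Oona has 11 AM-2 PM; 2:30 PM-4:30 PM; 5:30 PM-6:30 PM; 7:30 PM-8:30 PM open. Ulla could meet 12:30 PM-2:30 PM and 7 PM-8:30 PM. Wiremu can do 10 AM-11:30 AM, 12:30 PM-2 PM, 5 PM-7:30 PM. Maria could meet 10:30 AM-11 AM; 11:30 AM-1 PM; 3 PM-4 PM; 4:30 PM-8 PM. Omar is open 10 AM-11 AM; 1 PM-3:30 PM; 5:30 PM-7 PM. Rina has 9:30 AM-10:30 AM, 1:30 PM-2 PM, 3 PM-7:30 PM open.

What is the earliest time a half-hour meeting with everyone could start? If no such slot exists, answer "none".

none

Gabriel ∩ Oona: 11:00-12:30, 13:00-13:30, 15:00-16:30, 20:00-20:30.
Gabriel ∩ Oona ∩ Ulla: 13:00-13:30, 20:00-20:30.
Gabriel ∩ Oona ∩ Ulla ∩ Wiremu: 13:00-13:30.
Gabriel ∩ Oona ∩ Ulla ∩ Wiremu ∩ Maria: ∅.
Gabriel ∩ Oona ∩ Ulla ∩ Wiremu ∩ Maria ∩ Omar: ∅.
Gabriel ∩ Oona ∩ Ulla ∩ Wiremu ∩ Maria ∩ Omar ∩ Rina: ∅.
There is no time when everyone is free.
No common window is at least 30 minutes long.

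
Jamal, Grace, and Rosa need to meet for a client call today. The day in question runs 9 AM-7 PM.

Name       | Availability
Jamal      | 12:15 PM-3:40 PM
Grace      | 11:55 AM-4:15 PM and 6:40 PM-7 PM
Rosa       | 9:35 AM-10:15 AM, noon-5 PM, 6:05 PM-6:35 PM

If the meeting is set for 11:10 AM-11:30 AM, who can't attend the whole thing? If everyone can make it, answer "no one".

Jamal: not fully free for 11:10-11:30. Grace: not fully free for 11:10-11:30. Rosa: not fully free for 11:10-11:30.

Grace, Jamal, Rosa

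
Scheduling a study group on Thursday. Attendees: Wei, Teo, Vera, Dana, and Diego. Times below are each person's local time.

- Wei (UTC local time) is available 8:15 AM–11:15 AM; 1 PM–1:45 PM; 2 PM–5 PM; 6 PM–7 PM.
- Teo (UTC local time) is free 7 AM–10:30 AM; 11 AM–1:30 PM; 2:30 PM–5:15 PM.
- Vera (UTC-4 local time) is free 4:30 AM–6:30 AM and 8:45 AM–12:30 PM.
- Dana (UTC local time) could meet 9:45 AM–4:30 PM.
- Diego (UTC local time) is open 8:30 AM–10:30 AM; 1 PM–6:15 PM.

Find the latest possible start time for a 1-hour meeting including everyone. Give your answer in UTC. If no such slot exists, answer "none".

Wei in UTC: 08:15-11:15, 13:00-13:45, 14:00-17:00, 18:00-19:00.
Teo in UTC: 07:00-10:30, 11:00-13:30, 14:30-17:15.
Vera in UTC: 08:30-10:30, 12:45-16:30 (add 4h to convert from UTC-4).
Dana in UTC: 09:45-16:30.
Diego in UTC: 08:30-10:30, 13:00-18:15.
Wei ∩ Teo: 08:15-10:30, 11:00-11:15, 13:00-13:30, 14:30-17:00.
Wei ∩ Teo ∩ Vera: 08:30-10:30, 13:00-13:30, 14:30-16:30.
Wei ∩ Teo ∩ Vera ∩ Dana: 09:45-10:30, 13:00-13:30, 14:30-16:30.
Wei ∩ Teo ∩ Vera ∩ Dana ∩ Diego: 09:45-10:30, 13:00-13:30, 14:30-16:30.
So the common availability across everyone is 09:45-10:30, 13:00-13:30, 14:30-16:30.
The last common window of at least 60 minutes is 14:30-16:30; a 60-minute meeting can start as late as 15:30 and still end by 16:30.

15:30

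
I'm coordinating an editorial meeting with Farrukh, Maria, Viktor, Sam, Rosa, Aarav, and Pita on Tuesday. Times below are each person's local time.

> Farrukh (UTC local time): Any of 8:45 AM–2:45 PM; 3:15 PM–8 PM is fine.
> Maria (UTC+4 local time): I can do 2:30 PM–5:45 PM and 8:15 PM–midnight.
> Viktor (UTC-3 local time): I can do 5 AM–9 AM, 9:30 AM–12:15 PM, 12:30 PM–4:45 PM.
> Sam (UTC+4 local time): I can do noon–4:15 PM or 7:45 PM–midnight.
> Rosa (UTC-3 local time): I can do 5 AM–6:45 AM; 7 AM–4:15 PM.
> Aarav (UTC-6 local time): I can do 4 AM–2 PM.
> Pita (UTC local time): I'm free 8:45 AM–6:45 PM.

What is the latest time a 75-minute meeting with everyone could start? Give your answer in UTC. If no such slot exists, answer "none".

Farrukh in UTC: 08:45-14:45, 15:15-20:00.
Maria in UTC: 10:30-13:45, 16:15-20:00 (subtract 4h to convert from UTC+4).
Viktor in UTC: 08:00-12:00, 12:30-15:15, 15:30-19:45 (add 3h to convert from UTC-3).
Sam in UTC: 08:00-12:15, 15:45-20:00 (subtract 4h to convert from UTC+4).
Rosa in UTC: 08:00-09:45, 10:00-19:15 (add 3h to convert from UTC-3).
Aarav in UTC: 10:00-20:00 (add 6h to convert from UTC-6).
Pita in UTC: 08:45-18:45.
Farrukh ∩ Maria: 10:30-13:45, 16:15-20:00.
Farrukh ∩ Maria ∩ Viktor: 10:30-12:00, 12:30-13:45, 16:15-19:45.
Farrukh ∩ Maria ∩ Viktor ∩ Sam: 10:30-12:00, 16:15-19:45.
Farrukh ∩ Maria ∩ Viktor ∩ Sam ∩ Rosa: 10:30-12:00, 16:15-19:15.
Farrukh ∩ Maria ∩ Viktor ∩ Sam ∩ Rosa ∩ Aarav: 10:30-12:00, 16:15-19:15.
Farrukh ∩ Maria ∩ Viktor ∩ Sam ∩ Rosa ∩ Aarav ∩ Pita: 10:30-12:00, 16:15-18:45.
So the common availability across everyone is 10:30-12:00, 16:15-18:45.
The last common window of at least 75 minutes is 16:15-18:45; a 75-minute meeting can start as late as 17:30 and still end by 18:45.

17:30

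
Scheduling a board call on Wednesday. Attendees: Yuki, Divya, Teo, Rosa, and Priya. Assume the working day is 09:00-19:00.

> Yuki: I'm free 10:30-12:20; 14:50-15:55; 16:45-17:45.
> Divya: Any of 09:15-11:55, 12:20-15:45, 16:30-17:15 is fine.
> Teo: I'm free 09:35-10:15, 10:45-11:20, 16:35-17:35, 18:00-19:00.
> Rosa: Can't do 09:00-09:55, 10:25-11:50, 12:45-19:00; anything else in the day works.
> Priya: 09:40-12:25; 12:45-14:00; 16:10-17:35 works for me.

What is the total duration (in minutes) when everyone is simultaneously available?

Yuki free: 10:30-12:20, 14:50-15:55, 16:45-17:45.
Divya free: 09:15-11:55, 12:20-15:45, 16:30-17:15.
Teo free: 09:35-10:15, 10:45-11:20, 16:35-17:35, 18:00-19:00.
Rosa free: 09:55-10:25, 11:50-12:45 (invert busy blocks within the working day).
Priya free: 09:40-12:25, 12:45-14:00, 16:10-17:35.
Yuki ∩ Divya: 10:30-11:55, 14:50-15:45, 16:45-17:15.
Yuki ∩ Divya ∩ Teo: 10:45-11:20, 16:45-17:15.
Yuki ∩ Divya ∩ Teo ∩ Rosa: ∅.
Yuki ∩ Divya ∩ Teo ∩ Rosa ∩ Priya: ∅.
There is no time when everyone is free.
There is no common window, so the total is 0 minutes.

0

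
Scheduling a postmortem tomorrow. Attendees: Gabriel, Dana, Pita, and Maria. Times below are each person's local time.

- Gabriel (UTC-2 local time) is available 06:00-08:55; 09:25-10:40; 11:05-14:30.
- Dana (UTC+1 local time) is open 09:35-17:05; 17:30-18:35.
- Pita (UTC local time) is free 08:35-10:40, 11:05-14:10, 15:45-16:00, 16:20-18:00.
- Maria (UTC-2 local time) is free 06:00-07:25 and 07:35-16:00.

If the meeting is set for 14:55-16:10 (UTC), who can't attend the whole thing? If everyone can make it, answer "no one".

Dana, Pita

Gabriel in UTC: 08:00-10:55, 11:25-12:40, 13:05-16:30 (add 2h to convert from UTC-2).
Dana in UTC: 08:35-16:05, 16:30-17:35 (subtract 1h to convert from UTC+1).
Pita in UTC: 08:35-10:40, 11:05-14:10, 15:45-16:00, 16:20-18:00.
Maria in UTC: 08:00-09:25, 09:35-18:00 (add 2h to convert from UTC-2).
Gabriel: free for 14:55-16:10. Dana: not fully free for 14:55-16:10. Pita: not fully free for 14:55-16:10. Maria: free for 14:55-16:10.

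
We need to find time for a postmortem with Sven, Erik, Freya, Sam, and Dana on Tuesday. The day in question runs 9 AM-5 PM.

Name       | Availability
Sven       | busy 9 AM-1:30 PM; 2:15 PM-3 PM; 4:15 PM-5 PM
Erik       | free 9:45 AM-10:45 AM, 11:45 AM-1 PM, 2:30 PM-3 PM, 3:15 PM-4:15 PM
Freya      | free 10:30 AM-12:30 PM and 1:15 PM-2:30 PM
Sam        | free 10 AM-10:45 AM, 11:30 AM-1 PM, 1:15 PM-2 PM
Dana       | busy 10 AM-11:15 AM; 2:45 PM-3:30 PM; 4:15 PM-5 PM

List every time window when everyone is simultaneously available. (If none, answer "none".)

none

Sven free: 13:30-14:15, 15:00-16:15 (invert busy blocks within the working day).
Erik free: 09:45-10:45, 11:45-13:00, 14:30-15:00, 15:15-16:15.
Freya free: 10:30-12:30, 13:15-14:30.
Sam free: 10:00-10:45, 11:30-13:00, 13:15-14:00.
Dana free: 09:00-10:00, 11:15-14:45, 15:30-16:15 (invert busy blocks within the working day).
Sven ∩ Erik: 15:15-16:15.
Sven ∩ Erik ∩ Freya: ∅.
Sven ∩ Erik ∩ Freya ∩ Sam: ∅.
Sven ∩ Erik ∩ Freya ∩ Sam ∩ Dana: ∅.
There is no time when everyone is free.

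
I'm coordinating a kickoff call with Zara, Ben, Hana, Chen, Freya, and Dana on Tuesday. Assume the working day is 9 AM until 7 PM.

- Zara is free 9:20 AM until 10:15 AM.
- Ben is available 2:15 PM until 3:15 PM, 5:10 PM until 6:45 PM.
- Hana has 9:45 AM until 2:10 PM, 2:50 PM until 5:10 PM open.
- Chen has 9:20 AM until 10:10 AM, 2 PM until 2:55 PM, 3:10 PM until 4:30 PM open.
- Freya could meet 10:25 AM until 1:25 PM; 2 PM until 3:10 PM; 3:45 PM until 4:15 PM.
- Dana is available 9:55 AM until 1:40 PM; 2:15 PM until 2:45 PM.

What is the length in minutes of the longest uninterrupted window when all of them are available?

0

Zara ∩ Ben: ∅.
Zara ∩ Ben ∩ Hana: ∅.
Zara ∩ Ben ∩ Hana ∩ Chen: ∅.
Zara ∩ Ben ∩ Hana ∩ Chen ∩ Freya: ∅.
Zara ∩ Ben ∩ Hana ∩ Chen ∩ Freya ∩ Dana: ∅.
There is no time when everyone is free.
No common window exists, so the longest block is 0 minutes.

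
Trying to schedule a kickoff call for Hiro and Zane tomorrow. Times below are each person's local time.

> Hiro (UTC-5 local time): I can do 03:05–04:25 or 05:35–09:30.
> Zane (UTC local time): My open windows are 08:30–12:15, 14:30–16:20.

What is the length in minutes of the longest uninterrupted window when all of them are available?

Hiro in UTC: 08:05-09:25, 10:35-14:30 (add 5h to convert from UTC-5).
Zane in UTC: 08:30-12:15, 14:30-16:20.
Hiro ∩ Zane: 08:30-09:25, 10:35-12:15.
So the common availability across everyone is 08:30-09:25, 10:35-12:15.
The longest is 10:35-12:15 at 100 minutes.

100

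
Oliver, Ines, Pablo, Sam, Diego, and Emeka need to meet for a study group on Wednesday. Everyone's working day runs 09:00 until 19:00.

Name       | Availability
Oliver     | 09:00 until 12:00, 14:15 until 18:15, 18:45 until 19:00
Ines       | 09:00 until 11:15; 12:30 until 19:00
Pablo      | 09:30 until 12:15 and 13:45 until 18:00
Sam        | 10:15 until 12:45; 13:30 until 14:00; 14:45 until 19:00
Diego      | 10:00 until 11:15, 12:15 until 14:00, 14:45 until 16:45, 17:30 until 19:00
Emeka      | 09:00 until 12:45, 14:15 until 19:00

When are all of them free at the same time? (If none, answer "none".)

10:15-11:15, 14:45-16:45, 17:30-18:00

Oliver ∩ Ines: 09:00-11:15, 14:15-18:15, 18:45-19:00.
Oliver ∩ Ines ∩ Pablo: 09:30-11:15, 14:15-18:00.
Oliver ∩ Ines ∩ Pablo ∩ Sam: 10:15-11:15, 14:45-18:00.
Oliver ∩ Ines ∩ Pablo ∩ Sam ∩ Diego: 10:15-11:15, 14:45-16:45, 17:30-18:00.
Oliver ∩ Ines ∩ Pablo ∩ Sam ∩ Diego ∩ Emeka: 10:15-11:15, 14:45-16:45, 17:30-18:00.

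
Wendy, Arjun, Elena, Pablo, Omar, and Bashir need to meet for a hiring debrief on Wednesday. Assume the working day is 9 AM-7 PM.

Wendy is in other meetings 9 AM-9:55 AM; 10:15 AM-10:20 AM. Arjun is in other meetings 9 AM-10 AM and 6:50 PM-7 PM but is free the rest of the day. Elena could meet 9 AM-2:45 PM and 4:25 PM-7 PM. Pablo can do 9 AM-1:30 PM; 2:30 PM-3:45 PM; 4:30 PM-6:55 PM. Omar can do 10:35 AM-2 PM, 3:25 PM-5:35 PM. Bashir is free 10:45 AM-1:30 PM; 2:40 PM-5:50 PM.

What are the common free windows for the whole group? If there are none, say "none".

10:45-13:30, 16:30-17:35

Wendy free: 09:55-10:15, 10:20-19:00 (invert busy blocks within the working day).
Arjun free: 10:00-18:50 (invert busy blocks within the working day).
Elena free: 09:00-14:45, 16:25-19:00.
Pablo free: 09:00-13:30, 14:30-15:45, 16:30-18:55.
Omar free: 10:35-14:00, 15:25-17:35.
Bashir free: 10:45-13:30, 14:40-17:50.
Wendy ∩ Arjun: 10:00-10:15, 10:20-18:50.
Wendy ∩ Arjun ∩ Elena: 10:00-10:15, 10:20-14:45, 16:25-18:50.
Wendy ∩ Arjun ∩ Elena ∩ Pablo: 10:00-10:15, 10:20-13:30, 14:30-14:45, 16:30-18:50.
Wendy ∩ Arjun ∩ Elena ∩ Pablo ∩ Omar: 10:35-13:30, 16:30-17:35.
Wendy ∩ Arjun ∩ Elena ∩ Pablo ∩ Omar ∩ Bashir: 10:45-13:30, 16:30-17:35.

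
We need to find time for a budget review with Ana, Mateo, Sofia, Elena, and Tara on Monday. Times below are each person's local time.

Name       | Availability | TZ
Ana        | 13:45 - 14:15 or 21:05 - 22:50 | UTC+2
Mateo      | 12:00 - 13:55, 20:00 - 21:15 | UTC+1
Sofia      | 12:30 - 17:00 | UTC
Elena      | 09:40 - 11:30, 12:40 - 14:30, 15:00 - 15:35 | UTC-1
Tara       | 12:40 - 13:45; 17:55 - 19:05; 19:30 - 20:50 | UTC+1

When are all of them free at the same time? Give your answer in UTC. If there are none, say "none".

none

Ana in UTC: 11:45-12:15, 19:05-20:50 (subtract 2h to convert from UTC+2).
Mateo in UTC: 11:00-12:55, 19:00-20:15 (subtract 1h to convert from UTC+1).
Sofia in UTC: 12:30-17:00.
Elena in UTC: 10:40-12:30, 13:40-15:30, 16:00-16:35 (add 1h to convert from UTC-1).
Tara in UTC: 11:40-12:45, 16:55-18:05, 18:30-19:50 (subtract 1h to convert from UTC+1).
Ana ∩ Mateo: 11:45-12:15, 19:05-20:15.
Ana ∩ Mateo ∩ Sofia: ∅.
Ana ∩ Mateo ∩ Sofia ∩ Elena: ∅.
Ana ∩ Mateo ∩ Sofia ∩ Elena ∩ Tara: ∅.
There is no time when everyone is free.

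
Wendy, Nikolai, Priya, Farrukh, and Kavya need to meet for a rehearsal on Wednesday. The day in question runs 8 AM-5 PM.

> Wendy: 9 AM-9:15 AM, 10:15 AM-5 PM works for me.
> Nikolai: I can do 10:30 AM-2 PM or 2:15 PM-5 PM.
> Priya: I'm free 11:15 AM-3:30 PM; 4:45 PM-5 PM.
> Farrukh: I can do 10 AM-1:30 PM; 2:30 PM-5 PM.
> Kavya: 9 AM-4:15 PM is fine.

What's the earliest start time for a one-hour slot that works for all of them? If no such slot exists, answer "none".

Wendy ∩ Nikolai: 10:30-14:00, 14:15-17:00.
Wendy ∩ Nikolai ∩ Priya: 11:15-14:00, 14:15-15:30, 16:45-17:00.
Wendy ∩ Nikolai ∩ Priya ∩ Farrukh: 11:15-13:30, 14:30-15:30, 16:45-17:00.
Wendy ∩ Nikolai ∩ Priya ∩ Farrukh ∩ Kavya: 11:15-13:30, 14:30-15:30.
The first common window of at least 60 minutes is 11:15-13:30, so the earliest start is 11:15.

11:15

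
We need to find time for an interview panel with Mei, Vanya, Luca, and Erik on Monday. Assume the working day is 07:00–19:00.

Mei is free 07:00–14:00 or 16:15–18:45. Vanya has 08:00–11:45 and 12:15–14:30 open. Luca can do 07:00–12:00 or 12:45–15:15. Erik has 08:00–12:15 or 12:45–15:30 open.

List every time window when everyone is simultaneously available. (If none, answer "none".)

08:00-11:45, 12:45-14:00

Mei ∩ Vanya: 08:00-11:45, 12:15-14:00.
Mei ∩ Vanya ∩ Luca: 08:00-11:45, 12:45-14:00.
Mei ∩ Vanya ∩ Luca ∩ Erik: 08:00-11:45, 12:45-14:00.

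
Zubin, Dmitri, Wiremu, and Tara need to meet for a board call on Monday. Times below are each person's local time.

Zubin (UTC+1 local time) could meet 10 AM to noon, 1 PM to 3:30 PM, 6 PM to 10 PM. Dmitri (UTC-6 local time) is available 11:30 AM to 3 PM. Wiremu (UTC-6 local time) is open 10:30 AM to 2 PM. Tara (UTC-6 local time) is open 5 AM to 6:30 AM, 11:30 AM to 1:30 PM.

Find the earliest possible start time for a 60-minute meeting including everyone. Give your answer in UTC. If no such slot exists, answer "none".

17:30

Zubin in UTC: 09:00-11:00, 12:00-14:30, 17:00-21:00 (subtract 1h to convert from UTC+1).
Dmitri in UTC: 17:30-21:00 (add 6h to convert from UTC-6).
Wiremu in UTC: 16:30-20:00 (add 6h to convert from UTC-6).
Tara in UTC: 11:00-12:30, 17:30-19:30 (add 6h to convert from UTC-6).
Zubin ∩ Dmitri: 17:30-21:00.
Zubin ∩ Dmitri ∩ Wiremu: 17:30-20:00.
Zubin ∩ Dmitri ∩ Wiremu ∩ Tara: 17:30-19:30.
Those are the intersection windows.
The first common window of at least 60 minutes is 17:30-19:30, so the earliest start is 17:30.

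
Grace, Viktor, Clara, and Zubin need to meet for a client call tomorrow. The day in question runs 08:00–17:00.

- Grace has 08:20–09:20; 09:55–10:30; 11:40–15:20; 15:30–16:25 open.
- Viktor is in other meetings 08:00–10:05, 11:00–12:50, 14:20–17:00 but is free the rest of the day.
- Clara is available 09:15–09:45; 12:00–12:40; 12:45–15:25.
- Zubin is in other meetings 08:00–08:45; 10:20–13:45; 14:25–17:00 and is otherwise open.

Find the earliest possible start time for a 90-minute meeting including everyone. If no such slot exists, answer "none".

Grace free: 08:20-09:20, 09:55-10:30, 11:40-15:20, 15:30-16:25.
Viktor free: 10:05-11:00, 12:50-14:20 (invert busy blocks within the working day).
Clara free: 09:15-09:45, 12:00-12:40, 12:45-15:25.
Zubin free: 08:45-10:20, 13:45-14:25 (invert busy blocks within the working day).
Grace ∩ Viktor: 10:05-10:30, 12:50-14:20.
Grace ∩ Viktor ∩ Clara: 12:50-14:20.
Grace ∩ Viktor ∩ Clara ∩ Zubin: 13:45-14:20.
Those are the intersection windows.
No common window is at least 90 minutes long.

none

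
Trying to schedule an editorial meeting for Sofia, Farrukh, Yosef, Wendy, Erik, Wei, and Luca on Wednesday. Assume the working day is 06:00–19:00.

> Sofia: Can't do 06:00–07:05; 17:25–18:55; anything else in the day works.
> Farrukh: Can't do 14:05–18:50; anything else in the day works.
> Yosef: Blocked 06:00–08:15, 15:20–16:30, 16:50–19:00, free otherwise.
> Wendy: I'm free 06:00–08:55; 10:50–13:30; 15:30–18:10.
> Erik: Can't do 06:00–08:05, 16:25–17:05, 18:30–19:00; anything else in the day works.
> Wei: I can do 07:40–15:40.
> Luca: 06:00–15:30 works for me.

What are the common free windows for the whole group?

Sofia free: 07:05-17:25, 18:55-19:00 (invert busy blocks within the working day).
Farrukh free: 06:00-14:05, 18:50-19:00 (invert busy blocks within the working day).
Yosef free: 08:15-15:20, 16:30-16:50 (invert busy blocks within the working day).
Wendy free: 06:00-08:55, 10:50-13:30, 15:30-18:10.
Erik free: 08:05-16:25, 17:05-18:30 (invert busy blocks within the working day).
Wei free: 07:40-15:40.
Luca free: 06:00-15:30.
Sofia ∩ Farrukh: 07:05-14:05, 18:55-19:00.
Sofia ∩ Farrukh ∩ Yosef: 08:15-14:05.
Sofia ∩ Farrukh ∩ Yosef ∩ Wendy: 08:15-08:55, 10:50-13:30.
Sofia ∩ Farrukh ∩ Yosef ∩ Wendy ∩ Erik: 08:15-08:55, 10:50-13:30.
Sofia ∩ Farrukh ∩ Yosef ∩ Wendy ∩ Erik ∩ Wei: 08:15-08:55, 10:50-13:30.
Sofia ∩ Farrukh ∩ Yosef ∩ Wendy ∩ Erik ∩ Wei ∩ Luca: 08:15-08:55, 10:50-13:30.
Those are the intersection windows.

08:15-08:55, 10:50-13:30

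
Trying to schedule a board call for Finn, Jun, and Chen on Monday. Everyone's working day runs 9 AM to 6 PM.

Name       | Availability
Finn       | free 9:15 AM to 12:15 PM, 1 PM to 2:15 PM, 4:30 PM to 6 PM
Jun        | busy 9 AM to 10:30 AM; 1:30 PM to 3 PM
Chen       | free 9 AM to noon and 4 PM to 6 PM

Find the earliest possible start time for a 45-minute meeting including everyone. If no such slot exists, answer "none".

10:30

Finn free: 09:15-12:15, 13:00-14:15, 16:30-18:00.
Jun free: 10:30-13:30, 15:00-18:00 (invert busy blocks within the working day).
Chen free: 09:00-12:00, 16:00-18:00.
Finn ∩ Jun: 10:30-12:15, 13:00-13:30, 16:30-18:00.
Finn ∩ Jun ∩ Chen: 10:30-12:00, 16:30-18:00.
The first common window of at least 45 minutes is 10:30-12:00, so the earliest start is 10:30.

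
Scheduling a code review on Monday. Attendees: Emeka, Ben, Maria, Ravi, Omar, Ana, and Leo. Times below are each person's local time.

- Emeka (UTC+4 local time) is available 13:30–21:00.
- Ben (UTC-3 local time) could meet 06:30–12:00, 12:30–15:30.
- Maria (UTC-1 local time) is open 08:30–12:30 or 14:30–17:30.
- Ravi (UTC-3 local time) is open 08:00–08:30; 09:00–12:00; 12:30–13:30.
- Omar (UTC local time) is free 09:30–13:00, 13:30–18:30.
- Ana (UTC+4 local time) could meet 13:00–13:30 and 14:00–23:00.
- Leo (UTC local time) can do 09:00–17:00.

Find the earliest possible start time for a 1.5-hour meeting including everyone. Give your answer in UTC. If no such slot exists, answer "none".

none

Emeka in UTC: 09:30-17:00 (subtract 4h to convert from UTC+4).
Ben in UTC: 09:30-15:00, 15:30-18:30 (add 3h to convert from UTC-3).
Maria in UTC: 09:30-13:30, 15:30-18:30 (add 1h to convert from UTC-1).
Ravi in UTC: 11:00-11:30, 12:00-15:00, 15:30-16:30 (add 3h to convert from UTC-3).
Omar in UTC: 09:30-13:00, 13:30-18:30.
Ana in UTC: 09:00-09:30, 10:00-19:00 (subtract 4h to convert from UTC+4).
Leo in UTC: 09:00-17:00.
Emeka ∩ Ben: 09:30-15:00, 15:30-17:00.
Emeka ∩ Ben ∩ Maria: 09:30-13:30, 15:30-17:00.
Emeka ∩ Ben ∩ Maria ∩ Ravi: 11:00-11:30, 12:00-13:30, 15:30-16:30.
Emeka ∩ Ben ∩ Maria ∩ Ravi ∩ Omar: 11:00-11:30, 12:00-13:00, 15:30-16:30.
Emeka ∩ Ben ∩ Maria ∩ Ravi ∩ Omar ∩ Ana: 11:00-11:30, 12:00-13:00, 15:30-16:30.
Emeka ∩ Ben ∩ Maria ∩ Ravi ∩ Omar ∩ Ana ∩ Leo: 11:00-11:30, 12:00-13:00, 15:30-16:30.
So the common availability across everyone is 11:00-11:30, 12:00-13:00, 15:30-16:30.
No common window is at least 90 minutes long.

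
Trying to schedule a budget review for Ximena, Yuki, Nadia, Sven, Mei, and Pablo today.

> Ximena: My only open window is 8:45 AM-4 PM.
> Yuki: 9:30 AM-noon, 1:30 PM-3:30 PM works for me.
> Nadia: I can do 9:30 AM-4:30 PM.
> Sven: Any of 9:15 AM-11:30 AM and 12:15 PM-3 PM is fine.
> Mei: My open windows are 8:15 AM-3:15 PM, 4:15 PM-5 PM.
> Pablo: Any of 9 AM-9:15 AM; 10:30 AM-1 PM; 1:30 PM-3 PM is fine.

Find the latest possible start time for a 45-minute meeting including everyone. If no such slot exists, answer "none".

14:15

Ximena ∩ Yuki: 09:30-12:00, 13:30-15:30.
Ximena ∩ Yuki ∩ Nadia: 09:30-12:00, 13:30-15:30.
Ximena ∩ Yuki ∩ Nadia ∩ Sven: 09:30-11:30, 13:30-15:00.
Ximena ∩ Yuki ∩ Nadia ∩ Sven ∩ Mei: 09:30-11:30, 13:30-15:00.
Ximena ∩ Yuki ∩ Nadia ∩ Sven ∩ Mei ∩ Pablo: 10:30-11:30, 13:30-15:00.
The last common window of at least 45 minutes is 13:30-15:00; a 45-minute meeting can start as late as 14:15 and still end by 15:00.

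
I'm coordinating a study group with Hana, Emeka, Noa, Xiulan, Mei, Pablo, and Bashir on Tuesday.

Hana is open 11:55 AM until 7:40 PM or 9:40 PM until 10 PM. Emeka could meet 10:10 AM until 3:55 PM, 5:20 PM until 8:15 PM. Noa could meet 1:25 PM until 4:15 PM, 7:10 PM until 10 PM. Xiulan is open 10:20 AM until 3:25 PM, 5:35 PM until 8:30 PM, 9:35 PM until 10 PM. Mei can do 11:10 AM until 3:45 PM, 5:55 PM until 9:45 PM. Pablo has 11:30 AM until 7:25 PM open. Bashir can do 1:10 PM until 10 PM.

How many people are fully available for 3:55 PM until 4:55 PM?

3

Hana, Pablo, and Bashir can make the full 15:55-16:55 slot — that's 3.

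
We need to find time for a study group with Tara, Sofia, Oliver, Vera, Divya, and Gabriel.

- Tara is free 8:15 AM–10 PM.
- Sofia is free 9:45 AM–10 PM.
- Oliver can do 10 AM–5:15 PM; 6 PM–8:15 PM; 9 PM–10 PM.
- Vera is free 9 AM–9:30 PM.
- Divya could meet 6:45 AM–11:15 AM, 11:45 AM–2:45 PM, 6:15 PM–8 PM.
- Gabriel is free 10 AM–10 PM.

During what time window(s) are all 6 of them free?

10:00-11:15, 11:45-14:45, 18:15-20:00

Tara ∩ Sofia: 09:45-22:00.
Tara ∩ Sofia ∩ Oliver: 10:00-17:15, 18:00-20:15, 21:00-22:00.
Tara ∩ Sofia ∩ Oliver ∩ Vera: 10:00-17:15, 18:00-20:15, 21:00-21:30.
Tara ∩ Sofia ∩ Oliver ∩ Vera ∩ Divya: 10:00-11:15, 11:45-14:45, 18:15-20:00.
Tara ∩ Sofia ∩ Oliver ∩ Vera ∩ Divya ∩ Gabriel: 10:00-11:15, 11:45-14:45, 18:15-20:00.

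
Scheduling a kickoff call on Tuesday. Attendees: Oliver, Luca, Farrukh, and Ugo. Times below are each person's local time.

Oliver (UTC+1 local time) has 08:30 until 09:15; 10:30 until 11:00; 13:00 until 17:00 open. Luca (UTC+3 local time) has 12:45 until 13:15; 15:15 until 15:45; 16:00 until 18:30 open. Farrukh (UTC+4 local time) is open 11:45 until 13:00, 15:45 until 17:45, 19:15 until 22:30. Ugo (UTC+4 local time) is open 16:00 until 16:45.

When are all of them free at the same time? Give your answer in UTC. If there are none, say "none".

Oliver in UTC: 07:30-08:15, 09:30-10:00, 12:00-16:00 (subtract 1h to convert from UTC+1).
Luca in UTC: 09:45-10:15, 12:15-12:45, 13:00-15:30 (subtract 3h to convert from UTC+3).
Farrukh in UTC: 07:45-09:00, 11:45-13:45, 15:15-18:30 (subtract 4h to convert from UTC+4).
Ugo in UTC: 12:00-12:45 (subtract 4h to convert from UTC+4).
Oliver ∩ Luca: 09:45-10:00, 12:15-12:45, 13:00-15:30.
Oliver ∩ Luca ∩ Farrukh: 12:15-12:45, 13:00-13:45, 15:15-15:30.
Oliver ∩ Luca ∩ Farrukh ∩ Ugo: 12:15-12:45.
Those are the intersection windows.

12:15-12:45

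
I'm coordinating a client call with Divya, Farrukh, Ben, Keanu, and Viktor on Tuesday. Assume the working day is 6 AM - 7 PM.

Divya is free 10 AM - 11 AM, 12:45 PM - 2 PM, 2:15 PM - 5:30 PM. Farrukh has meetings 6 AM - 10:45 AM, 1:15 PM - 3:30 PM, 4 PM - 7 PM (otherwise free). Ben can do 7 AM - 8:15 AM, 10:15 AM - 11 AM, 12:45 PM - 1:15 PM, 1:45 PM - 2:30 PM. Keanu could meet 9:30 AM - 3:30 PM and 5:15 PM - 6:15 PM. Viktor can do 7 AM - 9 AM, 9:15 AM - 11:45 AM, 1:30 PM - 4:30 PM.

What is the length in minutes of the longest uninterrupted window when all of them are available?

Divya free: 10:00-11:00, 12:45-14:00, 14:15-17:30.
Farrukh free: 10:45-13:15, 15:30-16:00 (invert busy blocks within the working day).
Ben free: 07:00-08:15, 10:15-11:00, 12:45-13:15, 13:45-14:30.
Keanu free: 09:30-15:30, 17:15-18:15.
Viktor free: 07:00-09:00, 09:15-11:45, 13:30-16:30.
Divya ∩ Farrukh: 10:45-11:00, 12:45-13:15, 15:30-16:00.
Divya ∩ Farrukh ∩ Ben: 10:45-11:00, 12:45-13:15.
Divya ∩ Farrukh ∩ Ben ∩ Keanu: 10:45-11:00, 12:45-13:15.
Divya ∩ Farrukh ∩ Ben ∩ Keanu ∩ Viktor: 10:45-11:00.
So the common availability across everyone is 10:45-11:00.
The longest is 10:45-11:00 at 15 minutes.

15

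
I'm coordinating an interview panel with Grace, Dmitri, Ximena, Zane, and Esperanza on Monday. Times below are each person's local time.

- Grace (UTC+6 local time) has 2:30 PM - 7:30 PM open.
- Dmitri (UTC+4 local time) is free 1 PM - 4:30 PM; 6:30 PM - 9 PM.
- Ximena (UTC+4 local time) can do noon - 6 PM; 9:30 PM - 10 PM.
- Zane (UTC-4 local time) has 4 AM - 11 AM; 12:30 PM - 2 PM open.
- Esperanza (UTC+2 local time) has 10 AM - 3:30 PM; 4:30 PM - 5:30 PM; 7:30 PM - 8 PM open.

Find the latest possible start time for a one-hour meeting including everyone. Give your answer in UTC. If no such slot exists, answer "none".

11:30

Grace in UTC: 08:30-13:30 (subtract 6h to convert from UTC+6).
Dmitri in UTC: 09:00-12:30, 14:30-17:00 (subtract 4h to convert from UTC+4).
Ximena in UTC: 08:00-14:00, 17:30-18:00 (subtract 4h to convert from UTC+4).
Zane in UTC: 08:00-15:00, 16:30-18:00 (add 4h to convert from UTC-4).
Esperanza in UTC: 08:00-13:30, 14:30-15:30, 17:30-18:00 (subtract 2h to convert from UTC+2).
Grace ∩ Dmitri: 09:00-12:30.
Grace ∩ Dmitri ∩ Ximena: 09:00-12:30.
Grace ∩ Dmitri ∩ Ximena ∩ Zane: 09:00-12:30.
Grace ∩ Dmitri ∩ Ximena ∩ Zane ∩ Esperanza: 09:00-12:30.
The last common window of at least 60 minutes is 09:00-12:30; a 60-minute meeting can start as late as 11:30 and still end by 12:30.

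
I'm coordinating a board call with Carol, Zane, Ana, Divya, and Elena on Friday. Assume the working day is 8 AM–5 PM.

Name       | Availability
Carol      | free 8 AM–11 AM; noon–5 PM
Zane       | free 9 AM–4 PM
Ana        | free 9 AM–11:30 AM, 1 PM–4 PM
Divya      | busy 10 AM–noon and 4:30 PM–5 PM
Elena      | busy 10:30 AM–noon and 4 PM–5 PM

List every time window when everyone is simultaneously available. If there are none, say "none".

09:00-10:00, 13:00-16:00

Carol free: 08:00-11:00, 12:00-17:00.
Zane free: 09:00-16:00.
Ana free: 09:00-11:30, 13:00-16:00.
Divya free: 08:00-10:00, 12:00-16:30 (invert busy blocks within the working day).
Elena free: 08:00-10:30, 12:00-16:00 (invert busy blocks within the working day).
Carol ∩ Zane: 09:00-11:00, 12:00-16:00.
Carol ∩ Zane ∩ Ana: 09:00-11:00, 13:00-16:00.
Carol ∩ Zane ∩ Ana ∩ Divya: 09:00-10:00, 13:00-16:00.
Carol ∩ Zane ∩ Ana ∩ Divya ∩ Elena: 09:00-10:00, 13:00-16:00.
So the common availability across everyone is 09:00-10:00, 13:00-16:00.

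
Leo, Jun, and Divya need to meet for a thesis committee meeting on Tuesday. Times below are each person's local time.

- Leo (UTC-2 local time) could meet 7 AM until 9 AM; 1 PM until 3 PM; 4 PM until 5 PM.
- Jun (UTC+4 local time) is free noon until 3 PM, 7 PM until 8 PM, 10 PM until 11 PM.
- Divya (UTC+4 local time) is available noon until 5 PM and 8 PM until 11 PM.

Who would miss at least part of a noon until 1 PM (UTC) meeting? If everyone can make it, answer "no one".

Leo in UTC: 09:00-11:00, 15:00-17:00, 18:00-19:00 (add 2h to convert from UTC-2).
Jun in UTC: 08:00-11:00, 15:00-16:00, 18:00-19:00 (subtract 4h to convert from UTC+4).
Divya in UTC: 08:00-13:00, 16:00-19:00 (subtract 4h to convert from UTC+4).
Leo: not fully free for 12:00-13:00. Jun: not fully free for 12:00-13:00. Divya: free for 12:00-13:00.

Jun, Leo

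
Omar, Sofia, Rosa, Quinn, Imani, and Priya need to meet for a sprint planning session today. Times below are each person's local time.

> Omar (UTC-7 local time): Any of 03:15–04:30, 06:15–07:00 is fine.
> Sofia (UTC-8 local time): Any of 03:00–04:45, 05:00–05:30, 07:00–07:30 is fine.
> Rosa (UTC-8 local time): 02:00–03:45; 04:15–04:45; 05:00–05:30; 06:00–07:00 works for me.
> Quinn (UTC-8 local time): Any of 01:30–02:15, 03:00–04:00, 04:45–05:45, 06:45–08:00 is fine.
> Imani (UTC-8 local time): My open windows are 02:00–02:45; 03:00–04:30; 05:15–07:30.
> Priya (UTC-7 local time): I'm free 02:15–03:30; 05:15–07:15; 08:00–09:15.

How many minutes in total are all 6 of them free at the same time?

Omar in UTC: 10:15-11:30, 13:15-14:00 (add 7h to convert from UTC-7).
Sofia in UTC: 11:00-12:45, 13:00-13:30, 15:00-15:30 (add 8h to convert from UTC-8).
Rosa in UTC: 10:00-11:45, 12:15-12:45, 13:00-13:30, 14:00-15:00 (add 8h to convert from UTC-8).
Quinn in UTC: 09:30-10:15, 11:00-12:00, 12:45-13:45, 14:45-16:00 (add 8h to convert from UTC-8).
Imani in UTC: 10:00-10:45, 11:00-12:30, 13:15-15:30 (add 8h to convert from UTC-8).
Priya in UTC: 09:15-10:30, 12:15-14:15, 15:00-16:15 (add 7h to convert from UTC-7).
Omar ∩ Sofia: 11:00-11:30, 13:15-13:30.
Omar ∩ Sofia ∩ Rosa: 11:00-11:30, 13:15-13:30.
Omar ∩ Sofia ∩ Rosa ∩ Quinn: 11:00-11:30, 13:15-13:30.
Omar ∩ Sofia ∩ Rosa ∩ Quinn ∩ Imani: 11:00-11:30, 13:15-13:30.
Omar ∩ Sofia ∩ Rosa ∩ Quinn ∩ Imani ∩ Priya: 13:15-13:30.
Those are the intersection windows.
That's a single block of 15 minutes.

15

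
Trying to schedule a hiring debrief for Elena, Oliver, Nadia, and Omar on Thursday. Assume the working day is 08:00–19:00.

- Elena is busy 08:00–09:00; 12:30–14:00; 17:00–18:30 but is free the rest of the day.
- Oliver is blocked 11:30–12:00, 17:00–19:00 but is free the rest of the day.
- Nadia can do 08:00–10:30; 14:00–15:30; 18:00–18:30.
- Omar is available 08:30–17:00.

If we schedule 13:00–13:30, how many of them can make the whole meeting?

Elena free: 09:00-12:30, 14:00-17:00, 18:30-19:00 (invert busy blocks within the working day).
Oliver free: 08:00-11:30, 12:00-17:00 (invert busy blocks within the working day).
Nadia free: 08:00-10:30, 14:00-15:30, 18:00-18:30.
Omar free: 08:30-17:00.
Oliver and Omar can make the full 13:00-13:30 slot — that's 2.

2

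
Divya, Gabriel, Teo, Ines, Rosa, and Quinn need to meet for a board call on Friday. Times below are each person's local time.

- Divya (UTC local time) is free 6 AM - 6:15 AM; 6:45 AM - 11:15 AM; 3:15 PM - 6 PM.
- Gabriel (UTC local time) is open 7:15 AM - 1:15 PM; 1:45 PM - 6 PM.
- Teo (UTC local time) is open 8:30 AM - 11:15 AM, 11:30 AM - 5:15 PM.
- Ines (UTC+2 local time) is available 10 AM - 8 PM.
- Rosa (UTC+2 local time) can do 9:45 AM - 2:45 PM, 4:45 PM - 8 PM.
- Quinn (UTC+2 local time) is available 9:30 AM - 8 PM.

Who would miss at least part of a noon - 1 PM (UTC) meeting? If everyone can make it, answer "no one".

Divya in UTC: 06:00-06:15, 06:45-11:15, 15:15-18:00.
Gabriel in UTC: 07:15-13:15, 13:45-18:00.
Teo in UTC: 08:30-11:15, 11:30-17:15.
Ines in UTC: 08:00-18:00 (subtract 2h to convert from UTC+2).
Rosa in UTC: 07:45-12:45, 14:45-18:00 (subtract 2h to convert from UTC+2).
Quinn in UTC: 07:30-18:00 (subtract 2h to convert from UTC+2).
Divya: not fully free for 12:00-13:00. Gabriel: free for 12:00-13:00. Teo: free for 12:00-13:00. Ines: free for 12:00-13:00. Rosa: not fully free for 12:00-13:00. Quinn: free for 12:00-13:00.

Divya, Rosa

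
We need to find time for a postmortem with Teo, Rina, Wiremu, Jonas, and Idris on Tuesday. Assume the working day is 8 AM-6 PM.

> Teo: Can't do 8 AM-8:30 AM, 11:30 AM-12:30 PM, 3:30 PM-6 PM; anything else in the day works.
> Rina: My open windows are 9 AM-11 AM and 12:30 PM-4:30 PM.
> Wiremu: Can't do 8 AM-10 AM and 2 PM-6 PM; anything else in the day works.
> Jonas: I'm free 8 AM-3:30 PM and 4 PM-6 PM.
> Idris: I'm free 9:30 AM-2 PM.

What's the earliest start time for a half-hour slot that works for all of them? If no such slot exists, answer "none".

Teo free: 08:30-11:30, 12:30-15:30 (invert busy blocks within the working day).
Rina free: 09:00-11:00, 12:30-16:30.
Wiremu free: 10:00-14:00 (invert busy blocks within the working day).
Jonas free: 08:00-15:30, 16:00-18:00.
Idris free: 09:30-14:00.
Teo ∩ Rina: 09:00-11:00, 12:30-15:30.
Teo ∩ Rina ∩ Wiremu: 10:00-11:00, 12:30-14:00.
Teo ∩ Rina ∩ Wiremu ∩ Jonas: 10:00-11:00, 12:30-14:00.
Teo ∩ Rina ∩ Wiremu ∩ Jonas ∩ Idris: 10:00-11:00, 12:30-14:00.
Those are the intersection windows.
The first common window of at least 30 minutes is 10:00-11:00, so the earliest start is 10:00.

10:00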